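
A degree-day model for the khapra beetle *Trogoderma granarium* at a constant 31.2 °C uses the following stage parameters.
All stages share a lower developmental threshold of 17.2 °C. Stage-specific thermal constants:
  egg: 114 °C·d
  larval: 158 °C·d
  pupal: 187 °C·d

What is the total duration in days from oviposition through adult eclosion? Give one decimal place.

Daily accumulation at 31.2 °C = 31.2 − 17.2 = 14.0 DD/day.
Total K = 114 + 158 + 187 = 459 DD.
Total duration = 459 / 14.0 = 32.786 ≈ 32.8 days.

32.8 days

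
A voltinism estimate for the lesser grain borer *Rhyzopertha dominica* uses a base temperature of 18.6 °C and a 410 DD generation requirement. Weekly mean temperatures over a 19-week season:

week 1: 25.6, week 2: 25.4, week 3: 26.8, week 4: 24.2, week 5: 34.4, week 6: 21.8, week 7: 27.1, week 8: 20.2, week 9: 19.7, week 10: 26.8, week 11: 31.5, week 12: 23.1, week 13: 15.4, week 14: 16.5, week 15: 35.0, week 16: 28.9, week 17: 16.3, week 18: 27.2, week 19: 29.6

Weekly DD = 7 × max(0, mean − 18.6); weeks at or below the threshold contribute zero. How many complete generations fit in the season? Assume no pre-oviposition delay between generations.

2 generations

Weekly DD (7 × max(0, T̄ − 18.6)): 49.0, 47.6, 57.4, 39.2, 110.6, 22.4, 59.5, 11.2, 7.7, 57.4, 90.3, 31.5, 0.0, 0.0, 114.8, 72.1, 0.0, 60.2, 77.0.
Season total = 907.9 DD.
Complete generations = ⌊907.9 / 410⌋ = 2.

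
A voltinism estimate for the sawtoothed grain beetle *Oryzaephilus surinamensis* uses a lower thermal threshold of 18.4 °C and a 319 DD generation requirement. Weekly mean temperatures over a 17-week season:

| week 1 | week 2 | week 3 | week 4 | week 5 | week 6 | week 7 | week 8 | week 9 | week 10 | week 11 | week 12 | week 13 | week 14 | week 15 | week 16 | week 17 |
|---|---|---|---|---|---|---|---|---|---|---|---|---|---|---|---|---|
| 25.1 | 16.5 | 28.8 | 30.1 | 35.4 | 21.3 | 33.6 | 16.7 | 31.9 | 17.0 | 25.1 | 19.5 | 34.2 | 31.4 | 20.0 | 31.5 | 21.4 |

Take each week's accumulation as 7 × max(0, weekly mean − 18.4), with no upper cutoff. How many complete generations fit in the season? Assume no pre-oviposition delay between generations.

Weekly DD (7 × max(0, T̄ − 18.4)): 46.9, 0.0, 72.8, 81.9, 119.0, 20.3, 106.4, 0.0, 94.5, 0.0, 46.9, 7.7, 110.6, 91.0, 11.2, 91.7, 21.0.
Season total = 921.9 DD.
Complete generations = ⌊921.9 / 319⌋ = 2.

2 generations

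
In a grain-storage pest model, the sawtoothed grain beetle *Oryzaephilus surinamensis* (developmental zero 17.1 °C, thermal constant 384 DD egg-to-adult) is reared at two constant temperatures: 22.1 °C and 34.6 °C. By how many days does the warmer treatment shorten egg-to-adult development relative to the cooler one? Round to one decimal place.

At 22.1 °C: 384 / (22.1 − 17.1) = 384 / 5.0 = 76.800 d.
At 34.6 °C: 384 / (34.6 − 17.1) = 384 / 17.5 = 21.943 d.
Difference = |76.800 − 21.943| = 54.857 ≈ 54.9 days.

54.9 days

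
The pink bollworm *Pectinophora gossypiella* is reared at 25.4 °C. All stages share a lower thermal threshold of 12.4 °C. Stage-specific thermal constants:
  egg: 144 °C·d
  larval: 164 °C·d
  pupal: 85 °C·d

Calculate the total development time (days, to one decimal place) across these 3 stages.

30.2 days

Daily accumulation at 25.4 °C = 25.4 − 12.4 = 13.0 DD/day.
Total K = 144 + 164 + 85 = 393 DD.
Total duration = 393 / 13.0 = 30.231 ≈ 30.2 days.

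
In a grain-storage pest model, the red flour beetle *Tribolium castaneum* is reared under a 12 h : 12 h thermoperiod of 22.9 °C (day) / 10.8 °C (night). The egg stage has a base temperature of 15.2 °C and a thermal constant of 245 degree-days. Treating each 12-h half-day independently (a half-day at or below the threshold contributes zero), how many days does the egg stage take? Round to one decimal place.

63.6 days

Day half: max(0, 22.9 − 15.2) × 0.5 = 7.7 × 0.5 = 3.85 DD.
Night half: max(0, 10.8 − 15.2) × 0.5 = 0.0 × 0.5 = 0.00 DD.
Per 24 h: 3.85 DD/day.
Duration = 245 / 3.85 = 63.636 ≈ 63.6 days.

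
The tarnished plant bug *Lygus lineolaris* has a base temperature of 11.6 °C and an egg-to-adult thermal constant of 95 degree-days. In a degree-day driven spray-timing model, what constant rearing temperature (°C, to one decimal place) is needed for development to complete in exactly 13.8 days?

Required daily accumulation = 95 / 13.8 = 6.884 DD/day.
T = T_base + 6.884 = 11.6 + 6.884 = 18.484 ≈ 18.5 °C.

18.5 °C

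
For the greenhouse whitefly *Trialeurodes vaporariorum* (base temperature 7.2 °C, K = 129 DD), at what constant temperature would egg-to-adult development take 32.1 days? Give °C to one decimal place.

11.2 °C

Required daily accumulation = 129 / 32.1 = 4.019 DD/day.
T = T_base + 4.019 = 7.2 + 4.019 = 11.219 ≈ 11.2 °C.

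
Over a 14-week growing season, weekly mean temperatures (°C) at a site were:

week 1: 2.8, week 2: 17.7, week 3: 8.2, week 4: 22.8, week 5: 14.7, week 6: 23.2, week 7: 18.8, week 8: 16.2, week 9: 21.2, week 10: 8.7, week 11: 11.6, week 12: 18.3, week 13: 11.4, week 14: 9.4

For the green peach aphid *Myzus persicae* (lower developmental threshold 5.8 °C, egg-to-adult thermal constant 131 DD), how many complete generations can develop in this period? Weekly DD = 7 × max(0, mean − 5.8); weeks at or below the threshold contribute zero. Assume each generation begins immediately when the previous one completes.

Weekly DD (7 × max(0, T̄ − 5.8)): 0.0, 83.3, 16.8, 119.0, 62.3, 121.8, 91.0, 72.8, 107.8, 20.3, 40.6, 87.5, 39.2, 25.2.
Season total = 887.6 DD.
Complete generations = ⌊887.6 / 131⌋ = 6.

6 generations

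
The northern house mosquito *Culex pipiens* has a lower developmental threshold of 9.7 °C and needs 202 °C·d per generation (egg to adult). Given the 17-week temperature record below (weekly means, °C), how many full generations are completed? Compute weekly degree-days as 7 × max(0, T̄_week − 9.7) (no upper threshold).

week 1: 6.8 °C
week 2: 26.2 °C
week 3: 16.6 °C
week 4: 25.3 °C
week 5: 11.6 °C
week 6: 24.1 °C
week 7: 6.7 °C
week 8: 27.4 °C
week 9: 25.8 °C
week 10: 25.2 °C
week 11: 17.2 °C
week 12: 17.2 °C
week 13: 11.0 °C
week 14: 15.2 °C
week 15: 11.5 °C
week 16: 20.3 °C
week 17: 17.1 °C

5 generations

Weekly DD (7 × max(0, T̄ − 9.7)): 0.0, 115.5, 48.3, 109.2, 13.3, 100.8, 0.0, 123.9, 112.7, 108.5, 52.5, 52.5, 9.1, 38.5, 12.6, 74.2, 51.8.
Season total = 1023.4 DD.
Complete generations = ⌊1023.4 / 202⌋ = 5.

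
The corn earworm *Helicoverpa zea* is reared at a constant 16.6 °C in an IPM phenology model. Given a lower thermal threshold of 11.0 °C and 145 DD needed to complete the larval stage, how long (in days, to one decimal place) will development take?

Daily accumulation = 16.6 − 11.0 = 5.6 DD/day.
Duration = 145 / 5.6 = 25.893 ≈ 25.9 days.

25.9 days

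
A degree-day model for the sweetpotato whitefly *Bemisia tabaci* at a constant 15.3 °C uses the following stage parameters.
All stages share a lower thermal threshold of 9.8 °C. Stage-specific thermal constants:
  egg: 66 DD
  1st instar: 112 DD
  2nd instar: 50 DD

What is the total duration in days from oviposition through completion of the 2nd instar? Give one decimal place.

Daily accumulation at 15.3 °C = 15.3 − 9.8 = 5.5 DD/day.
Total K = 66 + 112 + 50 = 228 DD.
Total duration = 228 / 5.5 = 41.455 ≈ 41.5 days.

41.5 days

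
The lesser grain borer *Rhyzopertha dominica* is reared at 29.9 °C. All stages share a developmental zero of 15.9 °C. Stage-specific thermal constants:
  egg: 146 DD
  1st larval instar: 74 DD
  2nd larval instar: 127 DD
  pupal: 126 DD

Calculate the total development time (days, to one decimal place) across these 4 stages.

33.8 days

Daily accumulation at 29.9 °C = 29.9 − 15.9 = 14.0 DD/day.
Total K = 146 + 74 + 127 + 126 = 473 DD.
Total duration = 473 / 14.0 = 33.786 ≈ 33.8 days.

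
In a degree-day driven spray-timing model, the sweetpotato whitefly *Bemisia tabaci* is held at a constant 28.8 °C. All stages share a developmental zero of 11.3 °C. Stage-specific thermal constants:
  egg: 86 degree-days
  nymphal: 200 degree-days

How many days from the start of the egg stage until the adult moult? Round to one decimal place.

Daily accumulation at 28.8 °C = 28.8 − 11.3 = 17.5 DD/day.
Total K = 86 + 200 = 286 DD.
Total duration = 286 / 17.5 = 16.343 ≈ 16.3 days.

16.3 days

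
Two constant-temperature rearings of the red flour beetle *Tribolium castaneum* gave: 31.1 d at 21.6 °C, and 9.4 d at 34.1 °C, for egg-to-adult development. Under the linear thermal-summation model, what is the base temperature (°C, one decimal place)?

Linear rate model ⇒ the product D·(T − T_b) is constant across temperatures.
31.1·(21.6 − T_b) = 9.4·(34.1 − T_b)
T_b = (31.1·21.6 − 9.4·34.1) / (31.1 − 9.4) = 351.22 / 21.7 = 16.185 °C ≈ 16.2 °C.

16.2 °C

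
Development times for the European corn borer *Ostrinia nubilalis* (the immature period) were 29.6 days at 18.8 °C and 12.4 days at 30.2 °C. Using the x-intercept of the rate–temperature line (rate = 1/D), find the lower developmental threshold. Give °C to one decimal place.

10.6 °C

Linear rate model ⇒ the product D·(T − T_b) is constant across temperatures.
29.6·(18.8 − T_b) = 12.4·(30.2 − T_b)
T_b = (29.6·18.8 − 12.4·30.2) / (29.6 − 12.4) = 182.00 / 17.2 = 10.581 °C ≈ 10.6 °C.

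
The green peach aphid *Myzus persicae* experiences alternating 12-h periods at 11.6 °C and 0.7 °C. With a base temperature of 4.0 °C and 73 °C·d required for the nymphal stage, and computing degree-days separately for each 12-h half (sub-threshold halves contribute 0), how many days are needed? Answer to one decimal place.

19.2 days

Day half: max(0, 11.6 − 4.0) × 0.5 = 7.6 × 0.5 = 3.80 DD.
Night half: max(0, 0.7 − 4.0) × 0.5 = 0.0 × 0.5 = 0.00 DD.
Per 24 h: 3.80 DD/day.
Duration = 73 / 3.80 = 19.211 ≈ 19.2 days.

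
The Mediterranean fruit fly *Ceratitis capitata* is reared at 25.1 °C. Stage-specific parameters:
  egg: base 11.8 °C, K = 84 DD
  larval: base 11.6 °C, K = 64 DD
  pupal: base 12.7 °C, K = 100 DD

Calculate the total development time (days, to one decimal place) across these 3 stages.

19.1 days

egg: 84 / (25.1 − 11.8) = 84 / 13.3 = 6.316 d.
larval: 64 / (25.1 − 11.6) = 64 / 13.5 = 4.741 d.
pupal: 100 / (25.1 − 12.7) = 100 / 12.4 = 8.065 d.
Sum = 19.121 ≈ 19.1 days.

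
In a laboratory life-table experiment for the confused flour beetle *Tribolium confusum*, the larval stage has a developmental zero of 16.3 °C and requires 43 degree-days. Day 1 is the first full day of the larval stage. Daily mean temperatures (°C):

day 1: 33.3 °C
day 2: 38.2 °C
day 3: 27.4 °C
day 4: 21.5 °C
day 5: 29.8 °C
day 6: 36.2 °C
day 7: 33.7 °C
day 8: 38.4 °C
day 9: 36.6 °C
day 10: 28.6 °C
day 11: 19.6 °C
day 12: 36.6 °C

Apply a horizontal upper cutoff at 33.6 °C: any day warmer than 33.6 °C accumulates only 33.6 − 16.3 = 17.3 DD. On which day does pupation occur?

Daily DD above 16.3 °C (capped at 17.3): 17.0, 17.3, 11.1, 5.2, 13.5, 17.3, 17.3, 17.3, 17.3, 12.3, 3.3, 17.3.
Cumulative: 17.0, 34.3, 45.4, 50.6, 64.1, 81.4, 98.7, 116.0, 133.3, 145.6, 148.9, 166.2.
The total first reaches 43 DD on day 3.

day 3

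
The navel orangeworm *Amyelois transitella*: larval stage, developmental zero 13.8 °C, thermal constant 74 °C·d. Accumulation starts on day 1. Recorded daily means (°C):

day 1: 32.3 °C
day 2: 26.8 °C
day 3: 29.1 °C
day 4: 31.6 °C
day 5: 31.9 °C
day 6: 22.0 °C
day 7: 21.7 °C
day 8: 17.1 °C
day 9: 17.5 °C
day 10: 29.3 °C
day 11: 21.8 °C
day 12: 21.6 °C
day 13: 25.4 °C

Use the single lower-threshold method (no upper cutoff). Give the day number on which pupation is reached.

Daily DD above 13.8 °C: 18.5, 13.0, 15.3, 17.8, 18.1, 8.2, 7.9, 3.3, 3.7, 15.5, 8.0, 7.8, 11.6.
Cumulative: 18.5, 31.5, 46.8, 64.6, 82.7, 90.9, 98.8, 102.1, 105.8, 121.3, 129.3, 137.1, 148.7.
The total first reaches 74 DD on day 5.

day 5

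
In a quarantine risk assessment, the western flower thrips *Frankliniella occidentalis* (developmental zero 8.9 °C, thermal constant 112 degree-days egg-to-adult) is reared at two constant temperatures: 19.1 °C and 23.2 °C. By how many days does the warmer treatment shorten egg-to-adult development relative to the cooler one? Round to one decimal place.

At 19.1 °C: 112 / (19.1 − 8.9) = 112 / 10.2 = 10.980 d.
At 23.2 °C: 112 / (23.2 − 8.9) = 112 / 14.3 = 7.832 d.
Difference = |10.980 − 7.832| = 3.148 ≈ 3.1 days.

3.1 days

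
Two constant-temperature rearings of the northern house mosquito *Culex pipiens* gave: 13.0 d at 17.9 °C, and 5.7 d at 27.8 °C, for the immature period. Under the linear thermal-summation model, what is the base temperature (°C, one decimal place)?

10.2 °C

Equal thermal constants: D₁(T₁ − T_b) = D₂(T₂ − T_b).
13.0·(17.9 − T_b) = 5.7·(27.8 − T_b)
T_b = (13.0·17.9 − 5.7·27.8) / (13.0 − 5.7) = 74.24 / 7.3 = 10.170 °C ≈ 10.2 °C.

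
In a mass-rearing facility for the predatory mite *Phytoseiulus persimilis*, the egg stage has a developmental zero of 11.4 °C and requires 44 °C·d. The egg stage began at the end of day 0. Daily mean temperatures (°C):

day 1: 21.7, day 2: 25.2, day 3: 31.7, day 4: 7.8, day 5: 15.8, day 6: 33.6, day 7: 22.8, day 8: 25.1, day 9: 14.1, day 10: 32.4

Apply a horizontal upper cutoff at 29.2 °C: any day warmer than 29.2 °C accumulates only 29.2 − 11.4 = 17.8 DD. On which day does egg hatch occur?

day 5

Daily DD above 11.4 °C (capped at 17.8): 10.3, 13.8, 17.8, 0.0, 4.4, 17.8, 11.4, 13.7, 2.7, 17.8.
Cumulative: 10.3, 24.1, 41.9, 41.9, 46.3, 64.1, 75.5, 89.2, 91.9, 109.7.
The total first reaches 44 DD on day 5.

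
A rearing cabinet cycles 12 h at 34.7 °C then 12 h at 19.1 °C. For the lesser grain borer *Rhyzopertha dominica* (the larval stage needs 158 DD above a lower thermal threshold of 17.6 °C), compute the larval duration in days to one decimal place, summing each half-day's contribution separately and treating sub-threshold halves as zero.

17.0 days

Day half: max(0, 34.7 − 17.6) × 0.5 = 17.1 × 0.5 = 8.55 DD.
Night half: max(0, 19.1 − 17.6) × 0.5 = 1.5 × 0.5 = 0.75 DD.
Per 24 h: 9.30 DD/day.
Duration = 158 / 9.30 = 16.989 ≈ 17.0 days.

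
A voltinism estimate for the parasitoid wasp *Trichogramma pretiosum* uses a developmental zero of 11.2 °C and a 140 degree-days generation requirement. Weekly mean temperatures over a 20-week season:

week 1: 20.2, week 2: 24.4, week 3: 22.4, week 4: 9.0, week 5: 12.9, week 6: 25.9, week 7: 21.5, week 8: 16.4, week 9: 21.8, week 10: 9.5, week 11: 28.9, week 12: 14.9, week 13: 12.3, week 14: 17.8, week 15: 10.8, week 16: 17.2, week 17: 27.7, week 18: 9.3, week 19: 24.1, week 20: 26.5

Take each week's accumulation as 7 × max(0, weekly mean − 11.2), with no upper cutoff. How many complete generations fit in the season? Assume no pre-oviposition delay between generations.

Weekly DD (7 × max(0, T̄ − 11.2)): 63.0, 92.4, 78.4, 0.0, 11.9, 102.9, 72.1, 36.4, 74.2, 0.0, 123.9, 25.9, 7.7, 46.2, 0.0, 42.0, 115.5, 0.0, 90.3, 107.1.
Season total = 1089.9 DD.
Complete generations = ⌊1089.9 / 140⌋ = 7.

7 generations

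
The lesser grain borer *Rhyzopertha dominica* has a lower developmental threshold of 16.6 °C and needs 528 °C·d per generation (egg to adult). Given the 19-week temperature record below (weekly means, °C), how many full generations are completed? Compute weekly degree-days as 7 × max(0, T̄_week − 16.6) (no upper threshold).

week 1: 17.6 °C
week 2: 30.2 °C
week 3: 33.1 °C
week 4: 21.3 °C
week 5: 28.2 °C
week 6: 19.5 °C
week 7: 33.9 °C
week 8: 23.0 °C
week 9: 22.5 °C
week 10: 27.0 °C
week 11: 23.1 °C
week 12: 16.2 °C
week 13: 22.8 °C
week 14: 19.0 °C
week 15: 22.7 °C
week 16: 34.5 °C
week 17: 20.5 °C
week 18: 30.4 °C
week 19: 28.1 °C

2 generations

Weekly DD (7 × max(0, T̄ − 16.6)): 7.0, 95.2, 115.5, 32.9, 81.2, 20.3, 121.1, 44.8, 41.3, 72.8, 45.5, 0.0, 43.4, 16.8, 42.7, 125.3, 27.3, 96.6, 80.5.
Season total = 1110.2 DD.
Complete generations = ⌊1110.2 / 528⌋ = 2.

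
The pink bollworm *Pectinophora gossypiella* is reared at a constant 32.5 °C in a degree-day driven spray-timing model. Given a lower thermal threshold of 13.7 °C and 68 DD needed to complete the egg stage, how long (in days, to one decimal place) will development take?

3.6 days

Daily accumulation = 32.5 − 13.7 = 18.8 DD/day.
Duration = 68 / 18.8 = 3.617 ≈ 3.6 days.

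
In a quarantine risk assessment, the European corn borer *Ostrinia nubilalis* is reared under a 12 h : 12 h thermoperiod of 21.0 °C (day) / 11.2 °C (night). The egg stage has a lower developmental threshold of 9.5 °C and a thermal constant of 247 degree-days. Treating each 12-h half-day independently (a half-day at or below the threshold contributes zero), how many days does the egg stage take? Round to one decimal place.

Day half: max(0, 21.0 − 9.5) × 0.5 = 11.5 × 0.5 = 5.75 DD.
Night half: max(0, 11.2 − 9.5) × 0.5 = 1.7 × 0.5 = 0.85 DD.
Per 24 h: 6.60 DD/day.
Duration = 247 / 6.60 = 37.424 ≈ 37.4 days.

37.4 days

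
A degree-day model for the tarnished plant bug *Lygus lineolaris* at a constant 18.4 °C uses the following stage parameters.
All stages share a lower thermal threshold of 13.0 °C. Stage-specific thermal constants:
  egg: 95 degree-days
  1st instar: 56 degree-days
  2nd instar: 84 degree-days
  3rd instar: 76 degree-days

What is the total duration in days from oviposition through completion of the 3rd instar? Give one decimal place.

57.6 days

Daily accumulation at 18.4 °C = 18.4 − 13.0 = 5.4 DD/day.
Total K = 95 + 56 + 84 + 76 = 311 DD.
Total duration = 311 / 5.4 = 57.593 ≈ 57.6 days.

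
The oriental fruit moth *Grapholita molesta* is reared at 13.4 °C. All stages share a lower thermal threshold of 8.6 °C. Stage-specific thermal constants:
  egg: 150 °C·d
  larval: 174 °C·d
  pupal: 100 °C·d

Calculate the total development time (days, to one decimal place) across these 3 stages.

Daily accumulation at 13.4 °C = 13.4 − 8.6 = 4.8 DD/day.
Total K = 150 + 174 + 100 = 424 DD.
Total duration = 424 / 4.8 = 88.333 ≈ 88.3 days.

88.3 days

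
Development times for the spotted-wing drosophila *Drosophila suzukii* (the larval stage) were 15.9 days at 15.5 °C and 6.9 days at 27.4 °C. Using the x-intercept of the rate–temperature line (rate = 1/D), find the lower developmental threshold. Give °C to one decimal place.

Linear rate model ⇒ the product D·(T − T_b) is constant across temperatures.
15.9·(15.5 − T_b) = 6.9·(27.4 − T_b)
T_b = (15.9·15.5 − 6.9·27.4) / (15.9 − 6.9) = 57.39 / 9.0 = 6.377 °C ≈ 6.4 °C.

6.4 °C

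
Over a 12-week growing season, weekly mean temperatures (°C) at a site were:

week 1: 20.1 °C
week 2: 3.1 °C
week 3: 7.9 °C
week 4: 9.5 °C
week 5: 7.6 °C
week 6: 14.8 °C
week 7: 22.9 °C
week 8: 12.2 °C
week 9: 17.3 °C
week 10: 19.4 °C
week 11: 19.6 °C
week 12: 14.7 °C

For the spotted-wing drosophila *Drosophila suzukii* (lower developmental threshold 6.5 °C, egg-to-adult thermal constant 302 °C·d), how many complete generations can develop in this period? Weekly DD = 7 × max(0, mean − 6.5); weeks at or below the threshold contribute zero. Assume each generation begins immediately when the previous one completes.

2 generations

Weekly DD (7 × max(0, T̄ − 6.5)): 95.2, 0.0, 9.8, 21.0, 7.7, 58.1, 114.8, 39.9, 75.6, 90.3, 91.7, 57.4.
Season total = 661.5 DD.
Complete generations = ⌊661.5 / 302⌋ = 2.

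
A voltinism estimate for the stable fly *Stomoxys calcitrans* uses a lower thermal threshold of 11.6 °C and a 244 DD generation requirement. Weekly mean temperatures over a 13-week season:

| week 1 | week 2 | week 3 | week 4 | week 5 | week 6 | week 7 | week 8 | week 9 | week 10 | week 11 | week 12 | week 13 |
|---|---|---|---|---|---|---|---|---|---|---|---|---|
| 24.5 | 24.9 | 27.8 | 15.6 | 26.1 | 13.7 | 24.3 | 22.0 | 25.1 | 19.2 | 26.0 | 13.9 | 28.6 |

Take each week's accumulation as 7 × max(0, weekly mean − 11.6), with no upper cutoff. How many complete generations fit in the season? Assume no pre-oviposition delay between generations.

4 generations

Weekly DD (7 × max(0, T̄ − 11.6)): 90.3, 93.1, 113.4, 28.0, 101.5, 14.7, 88.9, 72.8, 94.5, 53.2, 100.8, 16.1, 119.0.
Season total = 986.3 DD.
Complete generations = ⌊986.3 / 244⌋ = 4.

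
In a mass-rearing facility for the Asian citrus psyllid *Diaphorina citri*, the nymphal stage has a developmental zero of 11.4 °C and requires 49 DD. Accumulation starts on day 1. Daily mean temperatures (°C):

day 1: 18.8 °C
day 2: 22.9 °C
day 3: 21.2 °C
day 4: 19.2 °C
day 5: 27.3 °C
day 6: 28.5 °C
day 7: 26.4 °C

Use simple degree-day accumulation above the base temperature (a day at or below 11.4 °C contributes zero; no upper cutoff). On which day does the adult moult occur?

Daily DD above 11.4 °C: 7.4, 11.5, 9.8, 7.8, 15.9, 17.1, 15.0.
Cumulative: 7.4, 18.9, 28.7, 36.5, 52.4, 69.5, 84.5.
The total first reaches 49 DD on day 5.

day 5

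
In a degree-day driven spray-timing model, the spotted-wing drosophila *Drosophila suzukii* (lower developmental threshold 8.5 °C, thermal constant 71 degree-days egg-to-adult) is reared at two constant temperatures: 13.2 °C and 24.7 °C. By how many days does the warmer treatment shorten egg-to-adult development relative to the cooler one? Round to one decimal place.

At 13.2 °C: 71 / (13.2 − 8.5) = 71 / 4.7 = 15.106 d.
At 24.7 °C: 71 / (24.7 − 8.5) = 71 / 16.2 = 4.383 d.
Difference = |15.106 − 4.383| = 10.724 ≈ 10.7 days.

10.7 days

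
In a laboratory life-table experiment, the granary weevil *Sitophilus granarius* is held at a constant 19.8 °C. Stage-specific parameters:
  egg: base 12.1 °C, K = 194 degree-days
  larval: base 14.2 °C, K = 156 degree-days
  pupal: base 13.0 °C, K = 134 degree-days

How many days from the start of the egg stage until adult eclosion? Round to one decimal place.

72.8 days

egg: 194 / (19.8 − 12.1) = 194 / 7.7 = 25.195 d.
larval: 156 / (19.8 − 14.2) = 156 / 5.6 = 27.857 d.
pupal: 134 / (19.8 − 13.0) = 134 / 6.8 = 19.706 d.
Sum = 72.758 ≈ 72.8 days.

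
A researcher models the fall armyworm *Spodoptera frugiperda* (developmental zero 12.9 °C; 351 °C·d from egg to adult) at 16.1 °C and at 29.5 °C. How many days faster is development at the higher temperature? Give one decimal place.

At 16.1 °C: 351 / (16.1 − 12.9) = 351 / 3.2 = 109.687 d.
At 29.5 °C: 351 / (29.5 − 12.9) = 351 / 16.6 = 21.145 d.
Difference = |109.687 − 21.145| = 88.543 ≈ 88.5 days.

88.5 days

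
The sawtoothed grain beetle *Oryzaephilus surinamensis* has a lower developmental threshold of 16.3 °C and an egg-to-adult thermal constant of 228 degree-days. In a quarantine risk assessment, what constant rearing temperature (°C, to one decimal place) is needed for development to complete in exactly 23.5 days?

26.0 °C

Required daily accumulation = 228 / 23.5 = 9.702 DD/day.
T = T_base + 9.702 = 16.3 + 9.702 = 26.002 ≈ 26.0 °C.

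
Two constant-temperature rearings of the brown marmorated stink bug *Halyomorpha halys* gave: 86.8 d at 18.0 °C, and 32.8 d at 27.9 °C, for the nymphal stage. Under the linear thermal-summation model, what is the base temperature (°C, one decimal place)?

Linear rate model ⇒ the product D·(T − T_b) is constant across temperatures.
86.8·(18.0 − T_b) = 32.8·(27.9 − T_b)
T_b = (86.8·18.0 − 32.8·27.9) / (86.8 − 32.8) = 647.28 / 54.0 = 11.987 °C ≈ 12.0 °C.

12.0 °C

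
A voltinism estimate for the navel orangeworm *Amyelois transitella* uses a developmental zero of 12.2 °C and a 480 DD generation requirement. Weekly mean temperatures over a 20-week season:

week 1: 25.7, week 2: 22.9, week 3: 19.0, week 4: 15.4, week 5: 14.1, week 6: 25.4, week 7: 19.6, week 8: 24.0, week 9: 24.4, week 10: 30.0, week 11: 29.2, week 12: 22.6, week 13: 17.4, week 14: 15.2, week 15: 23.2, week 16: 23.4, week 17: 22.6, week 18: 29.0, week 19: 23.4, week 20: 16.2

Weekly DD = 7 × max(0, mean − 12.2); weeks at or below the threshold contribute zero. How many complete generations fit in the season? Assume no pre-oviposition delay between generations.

2 generations

Weekly DD (7 × max(0, T̄ − 12.2)): 94.5, 74.9, 47.6, 22.4, 13.3, 92.4, 51.8, 82.6, 85.4, 124.6, 119.0, 72.8, 36.4, 21.0, 77.0, 78.4, 72.8, 117.6, 78.4, 28.0.
Season total = 1390.9 DD.
Complete generations = ⌊1390.9 / 480⌋ = 2.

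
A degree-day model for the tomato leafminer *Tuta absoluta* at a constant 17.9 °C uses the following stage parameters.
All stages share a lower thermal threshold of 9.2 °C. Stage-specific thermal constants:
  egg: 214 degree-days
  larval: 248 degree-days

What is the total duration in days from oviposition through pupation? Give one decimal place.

Daily accumulation at 17.9 °C = 17.9 − 9.2 = 8.7 DD/day.
Total K = 214 + 248 = 462 DD.
Total duration = 462 / 8.7 = 53.103 ≈ 53.1 days.

53.1 days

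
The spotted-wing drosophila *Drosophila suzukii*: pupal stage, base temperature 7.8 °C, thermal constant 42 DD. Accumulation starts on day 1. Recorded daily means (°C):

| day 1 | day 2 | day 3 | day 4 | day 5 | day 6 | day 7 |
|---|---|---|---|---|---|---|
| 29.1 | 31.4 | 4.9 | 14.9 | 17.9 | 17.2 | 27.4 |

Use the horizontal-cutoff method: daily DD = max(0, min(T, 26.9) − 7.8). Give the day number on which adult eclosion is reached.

day 4

Daily DD above 7.8 °C (capped at 19.1): 19.1, 19.1, 0.0, 7.1, 10.1, 9.4, 19.1.
Cumulative: 19.1, 38.2, 38.2, 45.3, 55.4, 64.8, 83.9.
The total first reaches 42 DD on day 4.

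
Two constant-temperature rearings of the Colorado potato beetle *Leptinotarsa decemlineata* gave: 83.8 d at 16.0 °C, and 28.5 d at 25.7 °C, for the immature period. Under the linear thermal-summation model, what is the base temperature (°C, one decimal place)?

Equal thermal constants: D₁(T₁ − T_b) = D₂(T₂ − T_b).
83.8·(16.0 − T_b) = 28.5·(25.7 − T_b)
T_b = (83.8·16.0 − 28.5·25.7) / (83.8 − 28.5) = 608.35 / 55.3 = 11.001 °C ≈ 11.0 °C.

11.0 °C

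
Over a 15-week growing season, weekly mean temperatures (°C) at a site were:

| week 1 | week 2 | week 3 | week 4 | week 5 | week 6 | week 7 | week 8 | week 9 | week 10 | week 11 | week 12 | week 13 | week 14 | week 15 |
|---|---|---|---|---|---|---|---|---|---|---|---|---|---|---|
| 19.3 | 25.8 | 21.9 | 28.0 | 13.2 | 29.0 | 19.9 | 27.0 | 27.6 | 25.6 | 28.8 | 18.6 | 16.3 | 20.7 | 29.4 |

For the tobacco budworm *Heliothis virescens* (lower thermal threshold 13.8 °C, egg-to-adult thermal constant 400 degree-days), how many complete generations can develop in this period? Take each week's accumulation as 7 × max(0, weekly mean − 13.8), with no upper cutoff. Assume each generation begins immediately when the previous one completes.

Weekly DD (7 × max(0, T̄ − 13.8)): 38.5, 84.0, 56.7, 99.4, 0.0, 106.4, 42.7, 92.4, 96.6, 82.6, 105.0, 33.6, 17.5, 48.3, 109.2.
Season total = 1012.9 DD.
Complete generations = ⌊1012.9 / 400⌋ = 2.

2 generations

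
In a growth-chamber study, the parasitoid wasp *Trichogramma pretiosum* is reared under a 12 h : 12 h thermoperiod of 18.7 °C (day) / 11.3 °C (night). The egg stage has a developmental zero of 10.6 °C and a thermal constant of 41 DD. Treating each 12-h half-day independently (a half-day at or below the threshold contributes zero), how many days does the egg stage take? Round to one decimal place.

9.3 days

Day half: max(0, 18.7 − 10.6) × 0.5 = 8.1 × 0.5 = 4.05 DD.
Night half: max(0, 11.3 − 10.6) × 0.5 = 0.7 × 0.5 = 0.35 DD.
Per 24 h: 4.40 DD/day.
Duration = 41 / 4.40 = 9.318 ≈ 9.3 days.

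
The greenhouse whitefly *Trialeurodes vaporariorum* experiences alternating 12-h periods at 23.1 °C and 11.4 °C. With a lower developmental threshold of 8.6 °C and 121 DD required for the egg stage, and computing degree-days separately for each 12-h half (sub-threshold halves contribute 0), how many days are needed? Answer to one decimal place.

Day half: max(0, 23.1 − 8.6) × 0.5 = 14.5 × 0.5 = 7.25 DD.
Night half: max(0, 11.4 − 8.6) × 0.5 = 2.8 × 0.5 = 1.40 DD.
Per 24 h: 8.65 DD/day.
Duration = 121 / 8.65 = 13.988 ≈ 14.0 days.

14.0 days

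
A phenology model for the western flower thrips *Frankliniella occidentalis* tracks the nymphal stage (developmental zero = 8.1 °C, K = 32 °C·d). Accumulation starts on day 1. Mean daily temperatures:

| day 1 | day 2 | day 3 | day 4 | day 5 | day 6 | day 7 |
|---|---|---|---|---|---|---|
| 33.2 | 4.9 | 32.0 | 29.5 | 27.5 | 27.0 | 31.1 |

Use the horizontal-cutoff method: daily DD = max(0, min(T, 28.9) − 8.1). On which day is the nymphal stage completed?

day 3

Daily DD above 8.1 °C (capped at 20.8): 20.8, 0.0, 20.8, 20.8, 19.4, 18.9, 20.8.
Cumulative: 20.8, 20.8, 41.6, 62.4, 81.8, 100.7, 121.5.
The total first reaches 32 DD on day 3.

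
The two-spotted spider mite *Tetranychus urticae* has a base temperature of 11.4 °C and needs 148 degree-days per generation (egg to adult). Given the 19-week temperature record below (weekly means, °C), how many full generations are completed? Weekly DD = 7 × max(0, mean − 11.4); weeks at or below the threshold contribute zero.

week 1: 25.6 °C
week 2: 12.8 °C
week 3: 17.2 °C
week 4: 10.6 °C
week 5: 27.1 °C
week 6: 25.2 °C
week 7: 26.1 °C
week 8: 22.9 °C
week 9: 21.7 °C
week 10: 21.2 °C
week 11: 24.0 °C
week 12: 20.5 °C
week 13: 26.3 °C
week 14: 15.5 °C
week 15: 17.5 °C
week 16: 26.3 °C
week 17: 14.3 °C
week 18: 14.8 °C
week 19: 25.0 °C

Weekly DD (7 × max(0, T̄ − 11.4)): 99.4, 9.8, 40.6, 0.0, 109.9, 96.6, 102.9, 80.5, 72.1, 68.6, 88.2, 63.7, 104.3, 28.7, 42.7, 104.3, 20.3, 23.8, 95.2.
Season total = 1251.6 DD.
Complete generations = ⌊1251.6 / 148⌋ = 8.

8 generations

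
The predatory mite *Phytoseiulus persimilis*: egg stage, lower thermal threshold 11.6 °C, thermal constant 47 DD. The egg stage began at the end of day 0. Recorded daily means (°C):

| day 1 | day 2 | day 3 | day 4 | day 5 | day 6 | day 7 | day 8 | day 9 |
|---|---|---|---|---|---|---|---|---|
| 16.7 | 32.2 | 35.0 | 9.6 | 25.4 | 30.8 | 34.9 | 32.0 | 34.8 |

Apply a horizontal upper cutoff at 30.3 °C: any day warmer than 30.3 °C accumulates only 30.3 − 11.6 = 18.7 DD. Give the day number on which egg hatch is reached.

day 5

Daily DD above 11.6 °C (capped at 18.7): 5.1, 18.7, 18.7, 0.0, 13.8, 18.7, 18.7, 18.7, 18.7.
Cumulative: 5.1, 23.8, 42.5, 42.5, 56.3, 75.0, 93.7, 112.4, 131.1.
The total first reaches 47 DD on day 5.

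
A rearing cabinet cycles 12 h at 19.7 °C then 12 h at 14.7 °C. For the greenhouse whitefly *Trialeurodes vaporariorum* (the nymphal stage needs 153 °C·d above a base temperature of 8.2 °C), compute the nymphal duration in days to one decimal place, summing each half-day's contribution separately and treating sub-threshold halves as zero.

Day half: max(0, 19.7 − 8.2) × 0.5 = 11.5 × 0.5 = 5.75 DD.
Night half: max(0, 14.7 − 8.2) × 0.5 = 6.5 × 0.5 = 3.25 DD.
Per 24 h: 9.00 DD/day.
Duration = 153 / 9.00 = 17.000 ≈ 17.0 days.

17.0 days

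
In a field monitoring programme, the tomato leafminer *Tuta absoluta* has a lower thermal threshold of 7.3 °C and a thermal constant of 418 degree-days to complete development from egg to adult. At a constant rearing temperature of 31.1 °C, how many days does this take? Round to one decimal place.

17.6 days

Daily accumulation = 31.1 − 7.3 = 23.8 DD/day.
Duration = 418 / 23.8 = 17.563 ≈ 17.6 days.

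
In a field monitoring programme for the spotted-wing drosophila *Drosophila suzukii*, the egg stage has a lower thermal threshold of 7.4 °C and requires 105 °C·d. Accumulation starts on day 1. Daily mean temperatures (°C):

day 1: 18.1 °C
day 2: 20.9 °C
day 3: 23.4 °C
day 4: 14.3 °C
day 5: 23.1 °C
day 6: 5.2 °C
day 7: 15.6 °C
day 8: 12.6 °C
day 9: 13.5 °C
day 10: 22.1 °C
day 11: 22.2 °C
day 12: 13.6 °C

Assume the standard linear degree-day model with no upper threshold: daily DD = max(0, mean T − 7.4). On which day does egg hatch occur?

Daily DD above 7.4 °C: 10.7, 13.5, 16.0, 6.9, 15.7, 0.0, 8.2, 5.2, 6.1, 14.7, 14.8, 6.2.
Cumulative: 10.7, 24.2, 40.2, 47.1, 62.8, 62.8, 71.0, 76.2, 82.3, 97.0, 111.8, 118.0.
The total first reaches 105 DD on day 11.

day 11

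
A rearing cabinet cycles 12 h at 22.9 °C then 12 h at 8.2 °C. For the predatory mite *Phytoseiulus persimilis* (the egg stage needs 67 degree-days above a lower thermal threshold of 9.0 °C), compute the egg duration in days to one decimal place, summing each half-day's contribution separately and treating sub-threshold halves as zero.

9.6 days

Day half: max(0, 22.9 − 9.0) × 0.5 = 13.9 × 0.5 = 6.95 DD.
Night half: max(0, 8.2 − 9.0) × 0.5 = 0.0 × 0.5 = 0.00 DD.
Per 24 h: 6.95 DD/day.
Duration = 67 / 6.95 = 9.640 ≈ 9.6 days.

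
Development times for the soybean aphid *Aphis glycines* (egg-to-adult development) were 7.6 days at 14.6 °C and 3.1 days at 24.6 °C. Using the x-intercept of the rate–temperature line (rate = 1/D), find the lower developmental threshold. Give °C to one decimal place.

Equal thermal constants: D₁(T₁ − T_b) = D₂(T₂ − T_b).
7.6·(14.6 − T_b) = 3.1·(24.6 − T_b)
T_b = (7.6·14.6 − 3.1·24.6) / (7.6 − 3.1) = 34.70 / 4.5 = 7.711 °C ≈ 7.7 °C.

7.7 °C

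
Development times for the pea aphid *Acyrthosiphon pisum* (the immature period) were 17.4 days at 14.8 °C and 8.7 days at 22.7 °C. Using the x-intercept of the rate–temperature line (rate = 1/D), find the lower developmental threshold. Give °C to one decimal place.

Linear rate model ⇒ the product D·(T − T_b) is constant across temperatures.
17.4·(14.8 − T_b) = 8.7·(22.7 − T_b)
T_b = (17.4·14.8 − 8.7·22.7) / (17.4 − 8.7) = 60.03 / 8.7 = 6.900 °C ≈ 6.9 °C.

6.9 °C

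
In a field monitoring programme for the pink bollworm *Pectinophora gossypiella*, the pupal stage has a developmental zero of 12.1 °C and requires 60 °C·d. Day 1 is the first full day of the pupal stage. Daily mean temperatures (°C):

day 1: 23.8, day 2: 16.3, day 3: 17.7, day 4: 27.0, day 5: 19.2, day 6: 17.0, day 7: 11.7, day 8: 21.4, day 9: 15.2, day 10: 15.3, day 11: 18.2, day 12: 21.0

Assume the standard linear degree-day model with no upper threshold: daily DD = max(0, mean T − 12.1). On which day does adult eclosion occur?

day 9

Daily DD above 12.1 °C: 11.7, 4.2, 5.6, 14.9, 7.1, 4.9, 0.0, 9.3, 3.1, 3.2, 6.1, 8.9.
Cumulative: 11.7, 15.9, 21.5, 36.4, 43.5, 48.4, 48.4, 57.7, 60.8, 64.0, 70.1, 79.0.
The total first reaches 60 DD on day 9.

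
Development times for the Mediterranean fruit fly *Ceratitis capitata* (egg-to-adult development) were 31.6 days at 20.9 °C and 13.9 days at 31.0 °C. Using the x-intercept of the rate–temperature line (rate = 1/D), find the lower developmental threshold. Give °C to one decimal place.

13.0 °C

Linear rate model ⇒ the product D·(T − T_b) is constant across temperatures.
31.6·(20.9 − T_b) = 13.9·(31.0 − T_b)
T_b = (31.6·20.9 − 13.9·31.0) / (31.6 − 13.9) = 229.54 / 17.7 = 12.968 °C ≈ 13.0 °C.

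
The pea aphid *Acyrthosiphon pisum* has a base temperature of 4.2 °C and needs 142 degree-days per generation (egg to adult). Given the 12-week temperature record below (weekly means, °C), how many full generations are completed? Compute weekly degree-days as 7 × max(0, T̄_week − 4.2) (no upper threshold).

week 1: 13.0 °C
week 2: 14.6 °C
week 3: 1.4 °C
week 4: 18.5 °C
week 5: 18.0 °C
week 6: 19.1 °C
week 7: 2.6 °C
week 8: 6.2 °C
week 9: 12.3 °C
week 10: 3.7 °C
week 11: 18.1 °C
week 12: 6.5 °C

Weekly DD (7 × max(0, T̄ − 4.2)): 61.6, 72.8, 0.0, 100.1, 96.6, 104.3, 0.0, 14.0, 56.7, 0.0, 97.3, 16.1.
Season total = 619.5 DD.
Complete generations = ⌊619.5 / 142⌋ = 4.

4 generations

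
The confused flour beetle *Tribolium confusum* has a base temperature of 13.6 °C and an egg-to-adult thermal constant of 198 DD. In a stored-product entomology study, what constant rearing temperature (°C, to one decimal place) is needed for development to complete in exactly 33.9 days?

19.4 °C

Required daily accumulation = 198 / 33.9 = 5.841 DD/day.
T = T_base + 5.841 = 13.6 + 5.841 = 19.441 ≈ 19.4 °C.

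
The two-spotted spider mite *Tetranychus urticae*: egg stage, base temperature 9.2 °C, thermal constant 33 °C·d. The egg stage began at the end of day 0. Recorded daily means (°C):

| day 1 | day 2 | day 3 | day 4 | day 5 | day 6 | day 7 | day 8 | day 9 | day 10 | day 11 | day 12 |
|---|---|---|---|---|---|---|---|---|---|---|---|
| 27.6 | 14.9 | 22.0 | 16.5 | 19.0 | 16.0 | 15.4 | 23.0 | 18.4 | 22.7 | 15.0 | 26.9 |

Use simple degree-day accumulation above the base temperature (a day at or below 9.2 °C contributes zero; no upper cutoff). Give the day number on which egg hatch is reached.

Daily DD above 9.2 °C: 18.4, 5.7, 12.8, 7.3, 9.8, 6.8, 6.2, 13.8, 9.2, 13.5, 5.8, 17.7.
Cumulative: 18.4, 24.1, 36.9, 44.2, 54.0, 60.8, 67.0, 80.8, 90.0, 103.5, 109.3, 127.0.
The total first reaches 33 DD on day 3.

day 3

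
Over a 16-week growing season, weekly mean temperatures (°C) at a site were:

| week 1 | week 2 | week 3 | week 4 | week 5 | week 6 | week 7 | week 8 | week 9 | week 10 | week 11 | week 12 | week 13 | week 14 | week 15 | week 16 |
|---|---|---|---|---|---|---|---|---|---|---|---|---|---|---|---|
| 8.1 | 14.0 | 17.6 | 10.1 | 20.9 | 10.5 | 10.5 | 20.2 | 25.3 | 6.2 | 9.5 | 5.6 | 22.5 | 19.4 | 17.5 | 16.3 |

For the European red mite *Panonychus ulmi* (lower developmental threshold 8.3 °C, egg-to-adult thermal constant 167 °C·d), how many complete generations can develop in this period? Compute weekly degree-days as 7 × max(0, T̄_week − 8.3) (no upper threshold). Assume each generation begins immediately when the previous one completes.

Weekly DD (7 × max(0, T̄ − 8.3)): 0.0, 39.9, 65.1, 12.6, 88.2, 15.4, 15.4, 83.3, 119.0, 0.0, 8.4, 0.0, 99.4, 77.7, 64.4, 56.0.
Season total = 744.8 DD.
Complete generations = ⌊744.8 / 167⌋ = 4.

4 generations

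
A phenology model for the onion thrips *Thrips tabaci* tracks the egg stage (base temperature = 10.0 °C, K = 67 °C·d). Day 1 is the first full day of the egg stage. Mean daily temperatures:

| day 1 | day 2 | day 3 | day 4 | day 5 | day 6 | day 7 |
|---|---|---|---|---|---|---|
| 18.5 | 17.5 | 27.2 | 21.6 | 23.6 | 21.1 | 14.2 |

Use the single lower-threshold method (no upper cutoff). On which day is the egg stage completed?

day 6

Daily DD above 10.0 °C: 8.5, 7.5, 17.2, 11.6, 13.6, 11.1, 4.2.
Cumulative: 8.5, 16.0, 33.2, 44.8, 58.4, 69.5, 73.7.
The total first reaches 67 DD on day 6.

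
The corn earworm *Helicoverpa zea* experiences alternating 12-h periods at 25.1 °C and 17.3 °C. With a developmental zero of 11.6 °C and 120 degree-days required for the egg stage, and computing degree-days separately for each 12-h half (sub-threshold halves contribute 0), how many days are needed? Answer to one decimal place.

12.5 days

Day half: max(0, 25.1 − 11.6) × 0.5 = 13.5 × 0.5 = 6.75 DD.
Night half: max(0, 17.3 − 11.6) × 0.5 = 5.7 × 0.5 = 2.85 DD.
Per 24 h: 9.60 DD/day.
Duration = 120 / 9.60 = 12.500 ≈ 12.5 days.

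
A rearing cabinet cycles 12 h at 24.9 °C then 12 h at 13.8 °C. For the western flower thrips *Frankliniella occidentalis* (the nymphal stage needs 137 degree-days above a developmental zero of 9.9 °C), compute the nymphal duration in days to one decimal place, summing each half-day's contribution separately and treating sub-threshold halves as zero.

14.5 days

Day half: max(0, 24.9 − 9.9) × 0.5 = 15.0 × 0.5 = 7.50 DD.
Night half: max(0, 13.8 − 9.9) × 0.5 = 3.9 × 0.5 = 1.95 DD.
Per 24 h: 9.45 DD/day.
Duration = 137 / 9.45 = 14.497 ≈ 14.5 days.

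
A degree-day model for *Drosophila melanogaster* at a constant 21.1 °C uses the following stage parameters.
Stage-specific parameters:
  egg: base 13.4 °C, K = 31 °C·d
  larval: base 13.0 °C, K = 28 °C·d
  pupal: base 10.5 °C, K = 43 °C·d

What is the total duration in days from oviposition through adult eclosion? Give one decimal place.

11.5 days

egg: 31 / (21.1 − 13.4) = 31 / 7.7 = 4.026 d.
larval: 28 / (21.1 − 13.0) = 28 / 8.1 = 3.457 d.
pupal: 43 / (21.1 − 10.5) = 43 / 10.6 = 4.057 d.
Sum = 11.539 ≈ 11.5 days.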